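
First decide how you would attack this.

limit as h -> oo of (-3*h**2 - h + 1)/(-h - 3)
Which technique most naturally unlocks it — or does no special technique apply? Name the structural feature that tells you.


Diagnosis: dominant-term comparison — divide by the highest power of h present: lower-order terms vanish and the dominant ratio remains. Viewed as a single quotient this is an ∞/∞ form — an at-infinity application of l'Hôpital's rule would also resolve it; comparing leading growth reads the answer without differentiating.


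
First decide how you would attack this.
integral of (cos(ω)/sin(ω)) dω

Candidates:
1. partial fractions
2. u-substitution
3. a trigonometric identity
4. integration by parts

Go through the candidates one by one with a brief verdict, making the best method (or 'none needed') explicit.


Technique: u-substitution — collected, the integrand has one factor that is, up to a constant, the derivative of an inner expression the rest depends on — substitute for that inner expression.
- partial fractions: there is no rational-function structure to decompose.
- u-substitution: applicable, and directly so.
- a trigonometric identity — no identity rewrites this into an easier trigonometric form.
- integration by parts — no split into a nonconstant polynomial times one of the standard kernels — exp, sine, or cosine of a linear argument, or a logarithm — applies here.


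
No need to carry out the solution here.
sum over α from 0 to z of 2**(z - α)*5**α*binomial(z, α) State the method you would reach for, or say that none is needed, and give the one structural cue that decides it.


Diagnosis: the binomial theorem — the binomial coefficients weight matched powers of 5 and 2, which is exactly the expansion of a binomial power.


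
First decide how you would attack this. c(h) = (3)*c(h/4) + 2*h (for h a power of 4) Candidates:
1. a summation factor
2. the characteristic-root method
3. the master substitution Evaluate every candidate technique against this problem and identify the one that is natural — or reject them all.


Method: the master substitution — the argument h/4 divides the index by 4; the standard h = 4^m substitution converts it to a constant-shift recurrence.
- a summation factor — a divided-index call is outside the fixed-shift first-order family a summation factor normalizes.
- the characteristic-root method: the recursion divides its index rather than shifting it — outside the constant-shift family the root method covers.
- the master substitution: yes, a natural case for it.


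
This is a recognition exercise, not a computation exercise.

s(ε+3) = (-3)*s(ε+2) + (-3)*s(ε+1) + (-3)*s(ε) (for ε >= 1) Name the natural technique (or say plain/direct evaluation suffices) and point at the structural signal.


Best approach: the characteristic-root method — fixed numeric weights on consecutive terms and no forcing term added: the root method in its home territory.


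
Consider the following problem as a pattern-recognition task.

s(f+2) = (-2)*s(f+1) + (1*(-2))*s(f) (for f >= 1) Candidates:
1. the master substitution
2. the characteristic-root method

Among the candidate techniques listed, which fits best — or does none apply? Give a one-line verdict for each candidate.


Technique: the characteristic-root method — linear, homogeneous, constant coefficients: solutions of the form r^f exist — find the roots of the characteristic polynomial.
- the master substitution: the recursion steps by a constant offset, so exponential reindexing is pointless.
- the characteristic-root method — yes — fits the structure here.


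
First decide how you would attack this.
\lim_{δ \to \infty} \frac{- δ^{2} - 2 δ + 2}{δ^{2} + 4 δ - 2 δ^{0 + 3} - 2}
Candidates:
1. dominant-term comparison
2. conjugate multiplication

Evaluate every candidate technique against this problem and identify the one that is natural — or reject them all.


Method: dominant-term comparison — as δ grows, only the highest-degree terms matter — compare leading terms and read the limit off.
- dominant-term comparison — applies; the problem has the shape this method handles.
- conjugate multiplication — no divergent radical difference is present for a conjugate pair to cancel.


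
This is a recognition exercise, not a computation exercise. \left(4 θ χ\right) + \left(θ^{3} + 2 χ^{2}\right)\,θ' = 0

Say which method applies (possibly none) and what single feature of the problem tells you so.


Technique: the exact-equation method — this form is already the differential of something: the matching mixed partials of 4 θ χ and θ^{3} + 2 χ^{2} prove it.


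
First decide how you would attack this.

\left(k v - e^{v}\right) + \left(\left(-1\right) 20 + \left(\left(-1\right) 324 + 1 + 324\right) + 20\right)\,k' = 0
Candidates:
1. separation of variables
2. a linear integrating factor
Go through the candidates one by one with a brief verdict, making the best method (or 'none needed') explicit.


Diagnosis: a linear integrating factor — the unknown enters only to the first power against a nonzero forcing term — the integrating-factor template applies directly.
- separation of variables — the two dependences are entangled, not a clean product of one-variable pieces.
- a linear integrating factor: applicable, and directly so.


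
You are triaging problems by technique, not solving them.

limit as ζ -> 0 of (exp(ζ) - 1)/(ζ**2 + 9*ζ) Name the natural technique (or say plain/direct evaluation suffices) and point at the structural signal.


Verdict: l'Hôpital's rule (0/0) — numerator and denominator both vanish at 0 — a genuine 0/0 form, which is exactly when l'Hôpital applies. A local series expansion at the point resolves it as well; the rule is the packaged version of that step.


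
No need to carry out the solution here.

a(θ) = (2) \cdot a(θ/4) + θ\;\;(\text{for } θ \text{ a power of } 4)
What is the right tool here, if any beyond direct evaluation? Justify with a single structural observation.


Method: the master substitution — the argument contracts 4-fold per step: reindex θ exponentially and solve the linear recurrence in the new index.


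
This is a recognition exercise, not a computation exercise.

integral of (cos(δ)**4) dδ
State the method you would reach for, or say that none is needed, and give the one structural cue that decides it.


Verdict: a trigonometric identity — reduce cos(δ)**4 with the power-reduction formula and the integral becomes first-degree trigonometry.


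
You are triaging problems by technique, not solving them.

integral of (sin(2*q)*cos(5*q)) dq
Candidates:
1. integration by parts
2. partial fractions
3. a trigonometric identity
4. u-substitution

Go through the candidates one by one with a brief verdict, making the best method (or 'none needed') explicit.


Technique: a trigonometric identity — sin(2*q)*cos(5*q) mixes two frequencies; the product-to-sum identity splits it into single-frequency sinusoids.
- integration by parts — not the natural route: no polynomial-kernel product appears — a recursive parts reduction of the trigonometric product exists, but the identity rewrite is direct.
- partial fractions: there is no rational-function structure to decompose.
- a trigonometric identity: yes — fits the structure here.
- u-substitution: no subexpression of the integrand pairs with its own derivative as a factor — individual terms may offer their own substitutions, but any change of variable covering the whole integral would have to be constructed from outside the expression.


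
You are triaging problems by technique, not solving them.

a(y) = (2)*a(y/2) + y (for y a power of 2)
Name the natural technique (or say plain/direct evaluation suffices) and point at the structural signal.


Best approach: the master substitution — divide-the-index recursion (y/2 inside the call) straightens out once the index is rewritten as 2^m.


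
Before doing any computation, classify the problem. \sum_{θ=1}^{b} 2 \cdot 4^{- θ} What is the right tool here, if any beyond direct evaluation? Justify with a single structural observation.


Diagnosis: the geometric series formula — consecutive terms stand in a fixed index-free ratio — the geometric sum formula closes it.


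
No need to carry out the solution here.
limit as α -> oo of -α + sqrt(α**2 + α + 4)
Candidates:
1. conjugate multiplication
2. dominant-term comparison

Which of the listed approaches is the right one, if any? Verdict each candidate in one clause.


Best approach: conjugate multiplication — an infinity-minus-infinity difference with a surviving radical — multiply by the conjugate to cancel the divergence.
- conjugate multiplication — yes — fits the structure here.
- dominant-term comparison — this limit is not decided by comparing leading-term growth at infinity.


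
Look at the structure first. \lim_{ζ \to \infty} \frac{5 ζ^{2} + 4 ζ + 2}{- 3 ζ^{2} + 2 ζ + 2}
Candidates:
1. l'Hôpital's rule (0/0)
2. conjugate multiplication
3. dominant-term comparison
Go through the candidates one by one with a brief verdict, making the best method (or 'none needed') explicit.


Verdict: dominant-term comparison — divide by the highest power of ζ present: lower-order terms vanish and the dominant ratio remains.
- l'Hôpital's rule (0/0) — as a single quotient the expression runs to ∞/∞ at the limit point — an at-infinity form of the rule would apply, though the leading-growth comparison is the direct reading.
- conjugate multiplication — no divergent radical difference is present for a conjugate pair to cancel.
- dominant-term comparison: applicable, and directly so.


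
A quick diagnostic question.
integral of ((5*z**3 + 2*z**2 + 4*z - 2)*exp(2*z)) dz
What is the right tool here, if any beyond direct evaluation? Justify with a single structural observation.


Technique: integration by parts — a polynomial factor 5*z**3 + 2*z**2 + 4*z - 2 multiplies exp(2*z); differentiating 5*z**3 + 2*z**2 + 4*z - 2 lowers its degree while exp(2*z) integrates cleanly, so parts wins.


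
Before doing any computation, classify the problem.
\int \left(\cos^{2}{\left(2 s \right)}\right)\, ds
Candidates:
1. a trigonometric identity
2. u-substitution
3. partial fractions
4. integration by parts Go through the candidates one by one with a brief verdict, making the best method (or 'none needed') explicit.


Technique: a trigonometric identity — \cos^{2}{\left(2 s \right)} carries an even exponent — trade it for double-angle cosines before integrating.
- a trigonometric identity — yes — fits the structure here.
- u-substitution — no subexpression of the integrand pairs with its own derivative as a factor — individual terms may offer their own substitutions, but any change of variable covering the whole integral would have to be constructed from outside the expression.
- partial fractions: the expression is not a ratio of polynomials that decomposes further.
- integration by parts: not the natural route: no polynomial-kernel product appears — a recursive parts reduction of the trigonometric product exists, but the identity rewrite is direct.


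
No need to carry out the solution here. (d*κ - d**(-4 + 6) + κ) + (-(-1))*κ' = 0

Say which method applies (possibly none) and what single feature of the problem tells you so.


Method: a linear integrating factor — linear in the unknown with genuine forcing: multiply through by the exponential of the integrated coefficient and the left side closes into one derivative.


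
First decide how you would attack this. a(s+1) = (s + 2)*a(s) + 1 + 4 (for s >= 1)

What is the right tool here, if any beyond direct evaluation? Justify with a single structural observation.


Diagnosis: a summation factor — one-term recursion with variable weight s + 2 is solved by product normalization, not by root-finding.


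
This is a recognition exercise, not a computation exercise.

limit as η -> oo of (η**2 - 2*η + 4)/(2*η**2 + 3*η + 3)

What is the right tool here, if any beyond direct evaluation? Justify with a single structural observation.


Best approach: dominant-term comparison — as η grows, only the highest-degree terms matter — compare leading terms and read the limit off. Viewed as a single quotient this is an ∞/∞ form — an at-infinity application of l'Hôpital's rule would also resolve it; comparing leading growth reads the answer without differentiating.


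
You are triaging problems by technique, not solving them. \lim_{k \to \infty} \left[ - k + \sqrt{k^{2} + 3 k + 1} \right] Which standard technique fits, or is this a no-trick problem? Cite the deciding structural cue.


Diagnosis: conjugate multiplication — an infinity-minus-infinity difference with a surviving radical — multiply by the conjugate to cancel the divergence.


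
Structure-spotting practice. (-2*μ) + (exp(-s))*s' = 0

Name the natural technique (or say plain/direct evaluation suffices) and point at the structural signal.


Verdict: separation of variables — separating collects all s-dependence with the derivative and leaves all μ-dependence opposite: variables separate. The equation is exact as it stands too — a potential function exists — though separation reads the split structure directly.


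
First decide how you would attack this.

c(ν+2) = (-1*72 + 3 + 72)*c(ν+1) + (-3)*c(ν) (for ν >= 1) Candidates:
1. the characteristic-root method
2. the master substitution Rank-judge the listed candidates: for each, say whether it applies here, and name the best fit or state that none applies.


Method: the characteristic-root method — try a geometric ansatz r^ν: constant coefficients turn the recurrence into one polynomial equation in r.
- the characteristic-root method — a fit — the right tool for this form.
- the master substitution: this is shift-type recursion, outside the divide-and-conquer template.


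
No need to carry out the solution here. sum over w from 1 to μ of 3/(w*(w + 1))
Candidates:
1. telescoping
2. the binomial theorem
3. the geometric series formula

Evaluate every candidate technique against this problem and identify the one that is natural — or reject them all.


Method: telescoping — one partial-fraction pass turns 3/(w*(w + 1)) into a shifted difference, and shifted differences telescope.
- telescoping: applies; the problem has the shape this method handles.
- the binomial theorem: there is no sum-raised-to-a-power identity hiding in these terms.
- the geometric series formula — there is no constant term-to-term ratio.


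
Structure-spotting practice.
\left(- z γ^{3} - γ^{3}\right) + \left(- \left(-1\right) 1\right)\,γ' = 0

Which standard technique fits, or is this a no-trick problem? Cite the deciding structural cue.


Best approach: separation of variables — separating collects all γ-dependence with the derivative and leaves all z-dependence opposite: variables separate.


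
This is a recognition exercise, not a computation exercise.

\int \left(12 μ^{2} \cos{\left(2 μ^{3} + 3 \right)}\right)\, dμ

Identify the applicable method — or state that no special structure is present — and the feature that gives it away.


Technique: u-substitution — the only nontrivial dependence routes through 2 μ^{3} + 3, whose derivative supplies the leftover factor up to a constant multiple — u = 2 μ^{3} + 3 flattens it.


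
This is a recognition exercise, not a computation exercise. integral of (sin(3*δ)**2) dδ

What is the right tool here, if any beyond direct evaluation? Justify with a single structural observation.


Technique: a trigonometric identity — even powers like sin(3*δ)**2 never integrate directly; the half-angle identity lowers the degree first.


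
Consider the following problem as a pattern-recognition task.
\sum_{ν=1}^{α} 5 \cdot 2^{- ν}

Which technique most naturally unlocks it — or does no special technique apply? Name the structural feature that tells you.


Method: the geometric series formula — consecutive terms stand in a fixed index-free ratio — the geometric sum formula closes it.


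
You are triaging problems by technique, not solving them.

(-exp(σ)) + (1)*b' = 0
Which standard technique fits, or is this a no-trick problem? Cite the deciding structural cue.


Diagnosis: no special technique — solved for the derivative, no b appears — this is antidifferentiation in σ wearing ODE clothing.


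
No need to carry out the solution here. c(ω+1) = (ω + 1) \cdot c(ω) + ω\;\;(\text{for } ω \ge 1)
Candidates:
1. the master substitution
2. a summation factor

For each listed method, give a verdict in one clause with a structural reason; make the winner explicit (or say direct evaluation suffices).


Best approach: a summation factor — with the index-dependent coefficient ω + 1, dividing by the cumulative product turns the left side into a pure difference.
- the master substitution — no fixed divisor shrinks the index between calls.
- a summation factor — applicable, and directly so.


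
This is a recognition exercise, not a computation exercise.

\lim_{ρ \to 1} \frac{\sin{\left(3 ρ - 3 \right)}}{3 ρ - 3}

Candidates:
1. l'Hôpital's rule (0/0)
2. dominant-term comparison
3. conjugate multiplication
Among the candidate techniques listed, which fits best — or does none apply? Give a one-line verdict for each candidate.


Diagnosis: l'Hôpital's rule (0/0) — numerator and denominator both vanish at 1 — a genuine 0/0 form, which is exactly when l'Hôpital applies. A local series expansion at the point resolves it as well; the rule is the packaged version of that step.
- l'Hôpital's rule (0/0): yes, a natural case for it.
- dominant-term comparison — leading-power comparison does not apply to this form.
- conjugate multiplication — there are no radicals in tension whose conjugate would simplify matters.


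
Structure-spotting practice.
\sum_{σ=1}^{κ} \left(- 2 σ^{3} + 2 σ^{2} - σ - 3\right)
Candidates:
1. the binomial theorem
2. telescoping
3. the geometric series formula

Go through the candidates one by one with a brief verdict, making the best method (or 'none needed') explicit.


Method: no special technique — this is bookkeeping, not technique: standard formulas for sums of constant-multiple powers of σ apply termwise.
- the binomial theorem — there is no pair of bases whose matched powers would reassemble into a single binomial power.
- telescoping: computed from the summand as displayed, the partial sums build up without the pairwise collapse telescoping exploits.
- the geometric series formula: the term-to-term ratio drifts with the index — the one thing the geometric formula cannot absorb.


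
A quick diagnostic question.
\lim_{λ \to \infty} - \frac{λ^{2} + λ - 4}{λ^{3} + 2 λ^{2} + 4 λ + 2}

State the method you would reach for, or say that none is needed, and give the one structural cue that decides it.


Diagnosis: dominant-term comparison — as λ grows, only the highest-degree terms matter — compare leading terms and read the limit off. As a single quotient, the ∞/∞ shape would yield to repeated differentiation as well — the growth comparison gets there in one look.


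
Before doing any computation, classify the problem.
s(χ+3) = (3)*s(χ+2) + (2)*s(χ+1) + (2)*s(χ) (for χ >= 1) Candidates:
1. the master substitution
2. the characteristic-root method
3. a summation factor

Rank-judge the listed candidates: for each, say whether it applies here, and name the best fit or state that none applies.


Method: the characteristic-root method — the recurrence is linear and homogeneous with constant coefficients, so the ansatz r^χ turns it into a polynomial equation for r.
- the master substitution — this is shift-type recursion, outside the divide-and-conquer template.
- the characteristic-root method — applies; the problem has the shape this method handles.
- a summation factor: a summation factor telescopes one-step recursions; this one carries higher-order memory.


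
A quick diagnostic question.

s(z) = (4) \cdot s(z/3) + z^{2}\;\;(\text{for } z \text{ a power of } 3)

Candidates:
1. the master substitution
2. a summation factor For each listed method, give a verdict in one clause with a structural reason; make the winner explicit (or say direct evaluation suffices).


Method: the master substitution — the argument contracts 3-fold per step: reindex z exponentially and solve the linear recurrence in the new index.
- the master substitution — yes — fits the structure here.
- a summation factor — a divided-index call is outside the fixed-shift first-order family a summation factor normalizes.


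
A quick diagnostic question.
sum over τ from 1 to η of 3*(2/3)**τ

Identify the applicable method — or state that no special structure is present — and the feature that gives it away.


Method: the geometric series formula — term-over-term division gives 2/3 every time — index-free ratio, geometric sum formula applies.


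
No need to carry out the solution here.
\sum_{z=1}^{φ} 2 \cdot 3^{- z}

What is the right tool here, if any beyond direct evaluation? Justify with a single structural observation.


Diagnosis: the geometric series formula — consecutive terms stand in a fixed index-free ratio — the geometric sum formula closes it.


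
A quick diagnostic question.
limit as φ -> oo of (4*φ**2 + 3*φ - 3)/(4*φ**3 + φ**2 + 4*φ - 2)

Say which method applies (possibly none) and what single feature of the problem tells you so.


Best approach: dominant-term comparison — as φ grows, only the highest-degree terms matter — compare leading terms and read the limit off. As a single quotient, the ∞/∞ shape would yield to repeated differentiation as well — the growth comparison gets there in one look.


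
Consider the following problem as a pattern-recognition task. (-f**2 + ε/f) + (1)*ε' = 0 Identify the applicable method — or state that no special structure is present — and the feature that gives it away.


Verdict: a linear integrating factor — the unknown enters only to the first power against a nonzero forcing term — the integrating-factor template applies directly.


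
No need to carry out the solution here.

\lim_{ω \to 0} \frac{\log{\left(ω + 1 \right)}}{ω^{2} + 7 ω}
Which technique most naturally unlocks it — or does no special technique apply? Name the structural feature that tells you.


Method: l'Hôpital's rule (0/0) — numerator and denominator both vanish at 0 — a genuine 0/0 form, which is exactly when l'Hôpital applies. The standard small-argument limits would also carry it; the rule is the systematic route.


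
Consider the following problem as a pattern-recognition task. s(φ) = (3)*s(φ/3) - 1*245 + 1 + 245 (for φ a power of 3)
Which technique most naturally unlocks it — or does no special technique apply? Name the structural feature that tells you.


Method: the master substitution — treat m = log base 3 of φ as the new clock: one recursion step advances m by one while φ scales by 3.


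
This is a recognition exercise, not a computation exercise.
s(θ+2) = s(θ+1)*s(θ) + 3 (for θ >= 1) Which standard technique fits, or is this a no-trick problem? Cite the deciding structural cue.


Verdict: no special technique — the map from one term to the next is curved, not linear, so linear closed-form machinery does not attach.


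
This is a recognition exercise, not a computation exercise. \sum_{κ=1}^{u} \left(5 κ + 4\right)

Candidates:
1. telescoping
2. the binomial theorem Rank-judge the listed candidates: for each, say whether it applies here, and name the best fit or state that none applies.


Diagnosis: no special technique — constant-multiple powers of κ with no cancellation partners and no common ratio — use the standard power-sum formulas.
- telescoping — writing out consecutive terms as given produces no pairwise cancellation.
- the binomial theorem: no binomial coefficients pair up with complementary powers here.


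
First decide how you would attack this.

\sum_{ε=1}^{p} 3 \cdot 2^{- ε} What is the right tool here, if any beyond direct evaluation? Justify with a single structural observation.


Method: the geometric series formula — consecutive terms stand in a fixed index-free ratio — the geometric sum formula closes it.


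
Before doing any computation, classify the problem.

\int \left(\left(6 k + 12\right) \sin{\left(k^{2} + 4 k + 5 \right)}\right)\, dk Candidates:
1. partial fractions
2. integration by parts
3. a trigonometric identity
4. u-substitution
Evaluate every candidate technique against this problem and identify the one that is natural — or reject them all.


Diagnosis: u-substitution — viewed as a product, the integrand is a composition evaluated at k^{2} + 4 k + 5 times (a constant multiple of) that inner expression's derivative, so u = k^{2} + 4 k + 5 makes it elementary.
- partial fractions: there is no rational-function structure to decompose.
- integration by parts: a polynomial factor is present, but its partner is not an exp, sine, or cosine of a degree-1 argument, nor a logarithm.
- a trigonometric identity: neither the even-power reduction nor the product-to-sum identity applies to this structure.
- u-substitution — yes, a natural case for it.


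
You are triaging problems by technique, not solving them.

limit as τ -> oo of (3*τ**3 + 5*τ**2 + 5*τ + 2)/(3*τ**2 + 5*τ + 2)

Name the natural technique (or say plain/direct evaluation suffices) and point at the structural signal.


Best approach: dominant-term comparison — at large τ only the top-degree terms survive; compare the leading terms and the limit falls out. Viewed as a single quotient this is an ∞/∞ form — an at-infinity application of l'Hôpital's rule would also resolve it; comparing leading growth reads the answer without differentiating.


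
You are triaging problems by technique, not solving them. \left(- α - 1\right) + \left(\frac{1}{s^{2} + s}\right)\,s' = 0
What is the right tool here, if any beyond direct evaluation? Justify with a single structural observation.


Technique: separation of variables — all dependence on the two variables factors apart, the defining separable shape. This doubles as a Bernoulli equation in the unknown as written; dividing and integrating works on it directly.


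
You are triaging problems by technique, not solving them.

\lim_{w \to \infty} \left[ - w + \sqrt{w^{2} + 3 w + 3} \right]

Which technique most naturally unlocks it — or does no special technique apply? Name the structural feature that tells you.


Technique: conjugate multiplication — this difference gives up after one conjugate multiplication — the radical structure cancels against its conjugate.


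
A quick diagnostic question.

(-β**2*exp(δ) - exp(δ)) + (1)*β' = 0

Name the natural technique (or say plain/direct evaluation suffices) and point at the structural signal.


Technique: separation of variables — one side of the product carries the independent variable, the other the unknown — the textbook separation shape.


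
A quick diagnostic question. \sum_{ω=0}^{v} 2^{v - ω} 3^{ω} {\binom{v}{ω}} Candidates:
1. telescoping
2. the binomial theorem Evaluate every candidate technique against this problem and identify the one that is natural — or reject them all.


Diagnosis: the binomial theorem — the binomial coefficients weight matched powers of 3 and 2, which is exactly the expansion of a binomial power.
- telescoping: the summand is not presented as a shifted difference — a telescoping rewrite may exist, but the displayed structure does not offer one.
- the binomial theorem: yes — fits the structure here.


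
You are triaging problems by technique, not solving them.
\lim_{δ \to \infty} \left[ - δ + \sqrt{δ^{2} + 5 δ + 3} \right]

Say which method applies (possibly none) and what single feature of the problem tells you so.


Best approach: conjugate multiplication — \sqrt{δ^{2} + 5 δ + 3} and δ both blow up, but their difference is tame once the conjugate rationalizes it.


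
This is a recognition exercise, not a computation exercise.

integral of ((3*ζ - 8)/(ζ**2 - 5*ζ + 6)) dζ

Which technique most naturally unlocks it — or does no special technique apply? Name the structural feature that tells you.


Technique: partial fractions — rational integrand, reducible denominator ζ**2 - 5*ζ + 6: decompose first, integrate second.


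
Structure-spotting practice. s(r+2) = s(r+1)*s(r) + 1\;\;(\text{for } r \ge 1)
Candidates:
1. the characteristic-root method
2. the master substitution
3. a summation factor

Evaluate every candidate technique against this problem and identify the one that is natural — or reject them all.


Diagnosis: no special technique — the update rule curves (it is not linear in the unknown sequence), so no superposition-based closed form attaches — iterate or study it directly.
- the characteristic-root method: nonlinearity rules out exponential-mode superposition from the start.
- the master substitution: no fixed divisor shrinks the index between calls.
- a summation factor: no summation factor applies — the rule is not linear in the sequence values.


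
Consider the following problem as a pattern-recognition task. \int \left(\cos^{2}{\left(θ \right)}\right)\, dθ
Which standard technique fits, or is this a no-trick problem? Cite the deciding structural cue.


Verdict: a trigonometric identity — the exponent on \cos^{2}{\left(θ \right)} is even — the power-reduction identity is the standard preprocessing step.


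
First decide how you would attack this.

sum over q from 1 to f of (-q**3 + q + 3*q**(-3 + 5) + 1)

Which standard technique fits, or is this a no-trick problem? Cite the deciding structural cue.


Best approach: no special technique — the summand is a plain polynomial in q (expanding first if it arrives factored); standard power-sum formulas evaluate it term by term.


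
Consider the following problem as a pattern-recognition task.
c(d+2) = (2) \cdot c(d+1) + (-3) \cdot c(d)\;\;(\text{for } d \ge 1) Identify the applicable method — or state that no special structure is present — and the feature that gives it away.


Technique: the characteristic-root method — linear, homogeneous, constant coefficients: solutions of the form r^d exist — find the roots of the characteristic polynomial.


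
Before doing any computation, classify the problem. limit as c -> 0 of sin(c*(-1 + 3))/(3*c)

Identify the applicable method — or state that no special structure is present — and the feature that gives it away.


Technique: l'Hôpital's rule (0/0) — both numerator and denominator vanish at 0: the genuine 0/0 indeterminate that l'Hôpital exists for. Expanding numerator and denominator to first order gives the same value — the rule automates exactly that.


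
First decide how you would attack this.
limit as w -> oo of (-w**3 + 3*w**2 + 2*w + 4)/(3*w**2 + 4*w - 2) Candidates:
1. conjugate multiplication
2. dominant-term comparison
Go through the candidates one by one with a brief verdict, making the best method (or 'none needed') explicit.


Diagnosis: dominant-term comparison — growth-rate triage: the leading powers of w decide the limit, everything else is noise.
- conjugate multiplication — the conjugate move applies to radical differences, which this is not.
- dominant-term comparison: a fit — the right tool for this form.


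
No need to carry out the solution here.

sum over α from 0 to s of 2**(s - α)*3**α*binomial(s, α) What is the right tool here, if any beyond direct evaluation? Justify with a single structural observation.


Diagnosis: the binomial theorem — binomial coefficients against complementary powers of 3 and 2: recognize the binomial expansion and resum.


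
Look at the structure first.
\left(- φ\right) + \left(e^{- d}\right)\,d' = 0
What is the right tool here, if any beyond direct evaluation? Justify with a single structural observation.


Technique: separation of variables — separating collects all d-dependence with the derivative and leaves all φ-dependence opposite: variables separate. The equation is exact as it stands too — a potential function exists — though separation reads the split structure directly.


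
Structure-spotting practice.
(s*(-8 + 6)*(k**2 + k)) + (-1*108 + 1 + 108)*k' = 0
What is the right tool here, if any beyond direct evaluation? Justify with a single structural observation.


Verdict: separation of variables — separating collects all k-dependence with the derivative and leaves all s-dependence opposite: variables separate. Rearranged, this also fits the Bernoulli template directly; separation reads the product structure as given.


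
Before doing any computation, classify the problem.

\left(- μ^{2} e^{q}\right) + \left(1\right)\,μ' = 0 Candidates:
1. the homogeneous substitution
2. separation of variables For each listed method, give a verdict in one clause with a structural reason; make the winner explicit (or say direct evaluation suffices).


Method: separation of variables — solved for the derivative, the right side splits multiplicatively into a function of each variable alone — divide and integrate each side.
- the homogeneous substitution — rescaling both variables together changes the slope, so no ratio substitution collapses it.
- separation of variables — a fit — the right tool for this form.


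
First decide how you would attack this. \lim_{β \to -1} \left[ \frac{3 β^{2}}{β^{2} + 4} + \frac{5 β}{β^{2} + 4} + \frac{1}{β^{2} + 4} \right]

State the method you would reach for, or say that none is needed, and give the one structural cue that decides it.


Method: no special technique — no denominator vanishes and nothing blows up at -1: direct substitution is the whole computation.


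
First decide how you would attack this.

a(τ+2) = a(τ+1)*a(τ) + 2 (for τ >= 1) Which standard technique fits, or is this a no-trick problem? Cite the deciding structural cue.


Technique: no special technique — this one you iterate or analyze qualitatively: the nonlinearity defeats linear solution methods.


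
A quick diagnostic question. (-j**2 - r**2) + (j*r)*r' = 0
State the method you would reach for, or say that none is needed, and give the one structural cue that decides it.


Verdict: the homogeneous substitution — scaling j and r together leaves the slope fixed — it depends only on r/j, so substitute the ratio. This doubles as a Bernoulli equation in the unknown as written; the homogeneous route needs no setup at all.


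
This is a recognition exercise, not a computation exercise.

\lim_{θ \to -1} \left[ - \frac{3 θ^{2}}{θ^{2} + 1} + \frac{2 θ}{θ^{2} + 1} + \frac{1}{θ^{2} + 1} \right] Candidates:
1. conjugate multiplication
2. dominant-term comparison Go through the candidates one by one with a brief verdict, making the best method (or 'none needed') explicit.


Technique: no special technique — no zero denominators, no indeterminate clash at -1 — substitute and read off the value.
- conjugate multiplication: no difference of divergent radicals appears, so rationalizing has nothing to cancel.
- dominant-term comparison: this limit is not decided by comparing polynomial growth at infinity.


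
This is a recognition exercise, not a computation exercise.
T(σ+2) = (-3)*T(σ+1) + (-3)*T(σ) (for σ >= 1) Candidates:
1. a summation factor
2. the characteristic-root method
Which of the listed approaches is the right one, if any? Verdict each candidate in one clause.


Diagnosis: the characteristic-root method — no index-dependence in the weights and nothing inhomogeneous: classic characteristic-equation setup.
- a summation factor: the recurrence reaches back more than one step, outside the first-order family a summation factor normalizes.
- the characteristic-root method: applies; the problem has the shape this method handles.


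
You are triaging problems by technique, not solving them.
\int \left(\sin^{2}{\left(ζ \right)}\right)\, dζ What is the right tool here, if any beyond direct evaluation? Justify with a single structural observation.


Best approach: a trigonometric identity — the even exponent on \sin^{2}{\left(ζ \right)} signals one move: rewrite via cos of the doubled angle.


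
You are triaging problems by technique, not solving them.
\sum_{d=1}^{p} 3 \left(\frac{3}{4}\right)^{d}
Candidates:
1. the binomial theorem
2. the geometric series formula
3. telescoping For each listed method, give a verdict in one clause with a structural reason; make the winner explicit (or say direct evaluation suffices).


Best approach: the geometric series formula — term-over-term division gives \frac{3}{4} every time — index-free ratio, geometric sum formula applies.
- the binomial theorem — the terms do not reassemble into a binomial power.
- the geometric series formula — yes, a natural case for it.
- telescoping: computed from the summand as displayed, the partial sums build up without the pairwise collapse telescoping exploits.


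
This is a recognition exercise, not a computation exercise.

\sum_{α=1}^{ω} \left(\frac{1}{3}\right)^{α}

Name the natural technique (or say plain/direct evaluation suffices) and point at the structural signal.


Technique: the geometric series formula — term-over-term division gives \frac{1}{3} every time — index-free ratio, geometric sum formula applies.


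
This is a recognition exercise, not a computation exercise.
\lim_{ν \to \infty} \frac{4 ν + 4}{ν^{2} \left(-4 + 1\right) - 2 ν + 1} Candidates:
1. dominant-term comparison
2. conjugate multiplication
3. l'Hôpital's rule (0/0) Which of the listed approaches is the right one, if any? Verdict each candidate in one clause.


Diagnosis: dominant-term comparison — at large ν only the top-degree terms survive; compare the leading terms and the limit falls out.
- dominant-term comparison: yes, a natural case for it.
- conjugate multiplication — multiplying by a conjugate would not remove any indeterminacy here.
- l'Hôpital's rule (0/0) — as a single quotient the expression runs to ∞/∞ at the limit point — an at-infinity form of the rule would apply, though the leading-growth comparison is the direct reading.


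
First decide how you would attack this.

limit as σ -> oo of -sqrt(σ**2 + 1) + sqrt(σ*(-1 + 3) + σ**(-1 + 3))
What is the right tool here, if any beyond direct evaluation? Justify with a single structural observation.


Technique: conjugate multiplication — neither sqrt(σ*(-1 + 3) + σ**(-1 + 3)) nor sqrt(σ**2 + 1) converges alone, so rewrite their difference as a conjugate-rationalized quotient first.


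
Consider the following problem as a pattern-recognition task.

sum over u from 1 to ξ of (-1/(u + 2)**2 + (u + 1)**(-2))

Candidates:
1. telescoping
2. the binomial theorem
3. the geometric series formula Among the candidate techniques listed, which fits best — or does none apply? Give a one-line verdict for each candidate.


Method: telescoping — the piece each term subtracts is (u + 1)**(-2) advanced by one index, and it reappears with a plus sign leading the following term — the sum collapses to its boundary terms.
- telescoping: yes — fits the structure here.
- the binomial theorem — no binomial coefficients pair up with complementary powers here.
- the geometric series formula — consecutive terms are not related by a fixed multiplier.


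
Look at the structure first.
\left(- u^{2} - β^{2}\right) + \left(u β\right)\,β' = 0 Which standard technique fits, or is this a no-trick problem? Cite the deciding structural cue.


Verdict: the homogeneous substitution — solved for the derivative, the right side is unchanged under scaling u and β together — it depends only on the ratio β/u, so substitute a single ratio variable. A Bernoulli rewrite works here as the equation stands — the homogeneous substitution is the more immediate reading.
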